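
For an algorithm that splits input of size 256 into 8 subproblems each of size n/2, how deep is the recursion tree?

For divide and conquer with division factor 2:

Problem sizes at each level:
Level 0: 256
Level 1: 128
Level 2: 64
Level 3: 32
Level 4: 16
Level 5: 8
Level 6: 4
Level 7: 2
Level 8: 1

The root is level 0 and the size-1 base case is level 8 (the tree spans levels 0 through 8, i.e. 9 levels counting the root), so the depth is the number of divisions: log_2(256) = 8

The recursion tree depth is log_2(256) = 8. At each level, the problem size is divided by 2, so it takes 8 divisions to reduce to a base case of size 1. The algorithm makes 8 recursive calls at each level.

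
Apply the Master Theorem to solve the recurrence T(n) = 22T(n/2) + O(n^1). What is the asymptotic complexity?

Master Theorem for T(n) = 22T(n/2) + O(n^1):

a = 22, b = 2, c = 1
log_b(a) = log_2(22) = 4.4594

Case 1: c = 1 < log_2(22) = 4.4594
T(n) = O(n^(log_2 22))

For T(n) = 22T(n/2) + O(n^1): log_2(22) = 4.4594. This is Case 1 of the Master Theorem (c < log_b(a), work dominated by leaves), giving O(n^(log_2 22)).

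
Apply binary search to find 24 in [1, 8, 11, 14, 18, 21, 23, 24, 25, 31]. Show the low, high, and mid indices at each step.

Binary search for 24 in [1, 8, 11, 14, 18, 21, 23, 24, 25, 31]:

lo=0, hi=9, mid=4, arr[mid]=18 -> 18 < 24, search right half
lo=5, hi=9, mid=7, arr[mid]=24 -> Found target at index 7!

Binary search finds 24 at index 7 after 2 comparisons. The search repeatedly halves the search space by comparing with the middle element.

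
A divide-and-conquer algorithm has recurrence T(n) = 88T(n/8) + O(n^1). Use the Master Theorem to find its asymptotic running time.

Master Theorem for T(n) = 88T(n/8) + O(n^1):

a = 88, b = 8, c = 1
log_b(a) = log_8(88) = 2.1531

Case 1: c = 1 < log_8(88) = 2.1531
T(n) = O(n^(log_8 88))

For T(n) = 88T(n/8) + O(n^1): log_8(88) = 2.1531. This is Case 1 of the Master Theorem (c < log_b(a), work dominated by leaves), giving O(n^(log_8 88)).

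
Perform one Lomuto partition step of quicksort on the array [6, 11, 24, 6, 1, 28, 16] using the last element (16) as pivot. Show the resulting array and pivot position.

Lomuto partition with pivot = 16:

Initial array: [6, 11, 24, 6, 1, 28, 16]

arr[0]=6 <= 16: swap with position 0, array becomes [6, 11, 24, 6, 1, 28, 16]
arr[1]=11 <= 16: swap with position 1, array becomes [6, 11, 24, 6, 1, 28, 16]
arr[2]=24 > 16: no swap
arr[3]=6 <= 16: swap with position 2, array becomes [6, 11, 6, 24, 1, 28, 16]
arr[4]=1 <= 16: swap with position 3, array becomes [6, 11, 6, 1, 24, 28, 16]
arr[5]=28 > 16: no swap

Place pivot at position 4: [6, 11, 6, 1, 16, 28, 24]
Pivot position: 4

After partitioning with pivot 16, the array becomes [6, 11, 6, 1, 16, 28, 24]. The pivot is placed at index 4. All elements to the left of the pivot are <= 16, and all elements to the right are > 16.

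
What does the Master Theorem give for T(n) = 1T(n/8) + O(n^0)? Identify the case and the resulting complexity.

Master Theorem for T(n) = 1T(n/8) + O(n^0):

a = 1, b = 8, c = 0
log_b(a) = log_8(1) = 0.0000

Case 2: c = 0 = log_8(1) = 0.0000
T(n) = O(n^0 log n) = O(log n)

For T(n) = 1T(n/8) + O(n^0): log_8(1) = 0.0000. This is Case 2 of the Master Theorem (c = log_b(a), equal work at all levels), giving O(log n).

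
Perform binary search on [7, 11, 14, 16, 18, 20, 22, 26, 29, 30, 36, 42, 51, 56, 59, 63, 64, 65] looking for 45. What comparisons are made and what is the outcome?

Binary search for 45 in [7, 11, 14, 16, 18, 20, 22, 26, 29, 30, 36, 42, 51, 56, 59, 63, 64, 65]:

lo=0, hi=17, mid=8, arr[mid]=29 -> 29 < 45, search right half
lo=9, hi=17, mid=13, arr[mid]=56 -> 56 > 45, search left half
lo=9, hi=12, mid=10, arr[mid]=36 -> 36 < 45, search right half
lo=11, hi=12, mid=11, arr[mid]=42 -> 42 < 45, search right half
lo=12, hi=12, mid=12, arr[mid]=51 -> 51 > 45, search left half
lo=12 > hi=11, target 45 not found

Binary search determines that 45 is not in the array after 5 comparisons. The search space was exhausted without finding the target.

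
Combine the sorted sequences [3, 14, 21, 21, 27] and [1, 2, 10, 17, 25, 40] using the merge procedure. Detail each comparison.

Merging process:

Compare 3 vs 1: take 1 from right. Merged: [1]
Compare 3 vs 2: take 2 from right. Merged: [1, 2]
Compare 3 vs 10: take 3 from left. Merged: [1, 2, 3]
Compare 14 vs 10: take 10 from right. Merged: [1, 2, 3, 10]
Compare 14 vs 17: take 14 from left. Merged: [1, 2, 3, 10, 14]
Compare 21 vs 17: take 17 from right. Merged: [1, 2, 3, 10, 14, 17]
Compare 21 vs 25: take 21 from left. Merged: [1, 2, 3, 10, 14, 17, 21]
Compare 21 vs 25: take 21 from left. Merged: [1, 2, 3, 10, 14, 17, 21, 21]
Compare 27 vs 25: take 25 from right. Merged: [1, 2, 3, 10, 14, 17, 21, 21, 25]
Compare 27 vs 40: take 27 from left. Merged: [1, 2, 3, 10, 14, 17, 21, 21, 25, 27]
Append remaining from right: [40]. Merged: [1, 2, 3, 10, 14, 17, 21, 21, 25, 27, 40]

Final merged array: [1, 2, 3, 10, 14, 17, 21, 21, 25, 27, 40]
Total comparisons: 10

The merged array is [1, 2, 3, 10, 14, 17, 21, 21, 25, 27, 40], requiring 10 comparisons. The merge step runs in O(n) time where n is the total number of elements.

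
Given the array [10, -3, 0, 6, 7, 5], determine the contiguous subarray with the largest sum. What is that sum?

Using Kadane's algorithm on [10, -3, 0, 6, 7, 5]:

Scanning through the array:
Position 1 (value -3): max_ending_here = 7, max_so_far = 10
Position 2 (value 0): max_ending_here = 7, max_so_far = 10
Position 3 (value 6): max_ending_here = 13, max_so_far = 13
Position 4 (value 7): max_ending_here = 20, max_so_far = 20
Position 5 (value 5): max_ending_here = 25, max_so_far = 25

Maximum subarray: [10, -3, 0, 6, 7, 5]
Maximum sum: 25

The maximum subarray is [10, -3, 0, 6, 7, 5] with sum 25. This subarray runs from index 0 to index 5.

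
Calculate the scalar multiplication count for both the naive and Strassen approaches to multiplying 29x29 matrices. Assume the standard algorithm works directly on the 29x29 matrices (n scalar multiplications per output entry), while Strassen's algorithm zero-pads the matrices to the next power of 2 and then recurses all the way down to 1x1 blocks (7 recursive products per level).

Matrix multiplication for 29x29 matrices:

Strassen's algorithm requires power-of-2 dimensions. Pad 29x29 to 32x32 (next power of 2).

Standard algorithm: 29^3 = 24389 multiplications
Strassen's algorithm: 7^(log2(32)) = 7^5 = 16807 multiplications
Savings: 24389 - 16807 = 7582 multiplications

Standard: 24389 multiplications (29^3). Strassen: 16807 multiplications (7^5, after padding to 32x32). Strassen reduces 8 recursive multiplications to 7 at each level.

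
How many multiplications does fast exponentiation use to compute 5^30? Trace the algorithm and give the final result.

Computing 5^30 by squaring (build up from 5^1; each line after the first costs one multiplication):

5^1 = 5
5^2 = (5^1)^2 = 5^2 = 25
5^3 = 5 * 5^2 = 5 * 25 = 125
5^6 = (5^3)^2 = 125^2 = 15625
5^7 = 5 * 5^6 = 5 * 15625 = 78125
5^14 = (5^7)^2 = 78125^2 = 6103515625
5^15 = 5 * 5^14 = 5 * 6103515625 = 30517578125
5^30 = (5^15)^2 = 30517578125^2 = 931322574615478515625

Result: 931322574615478515625
Multiplications needed: 7 (7 lines after 5^1)

5^30 = 931322574615478515625. Using exponentiation by squaring, this requires 7 multiplications. The key idea: if the exponent is even, square the half-power; if odd, multiply by the base once.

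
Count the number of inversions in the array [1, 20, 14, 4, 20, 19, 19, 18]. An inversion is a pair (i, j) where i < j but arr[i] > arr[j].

Finding inversions in [1, 20, 14, 4, 20, 19, 19, 18]:

(1, 2): arr[1]=20 > arr[2]=14
(1, 3): arr[1]=20 > arr[3]=4
(1, 5): arr[1]=20 > arr[5]=19
(1, 6): arr[1]=20 > arr[6]=19
(1, 7): arr[1]=20 > arr[7]=18
(2, 3): arr[2]=14 > arr[3]=4
(4, 5): arr[4]=20 > arr[5]=19
(4, 6): arr[4]=20 > arr[6]=19
(4, 7): arr[4]=20 > arr[7]=18
(5, 7): arr[5]=19 > arr[7]=18
(6, 7): arr[6]=19 > arr[7]=18

Total inversions: 11

The array has 11 inversion(s): (1,2), (1,3), (1,5), (1,6), (1,7), (2,3), (4,5), (4,6), (4,7), (5,7), (6,7). Each pair (i,j) satisfies i < j and arr[i] > arr[j].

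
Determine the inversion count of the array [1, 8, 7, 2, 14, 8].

Finding inversions in [1, 8, 7, 2, 14, 8]:

(1, 2): arr[1]=8 > arr[2]=7
(1, 3): arr[1]=8 > arr[3]=2
(2, 3): arr[2]=7 > arr[3]=2
(4, 5): arr[4]=14 > arr[5]=8

Total inversions: 4

The array has 4 inversion(s): (1,2), (1,3), (2,3), (4,5). Each pair (i,j) satisfies i < j and arr[i] > arr[j].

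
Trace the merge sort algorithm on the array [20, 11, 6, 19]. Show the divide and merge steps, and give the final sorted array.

Merge sort trace:

Split: [20, 11, 6, 19] -> [20, 11] and [6, 19]
  Split: [20, 11] -> [20] and [11]
  Merge: [20] + [11] -> [11, 20]
  Split: [6, 19] -> [6] and [19]
  Merge: [6] + [19] -> [6, 19]
Merge: [11, 20] + [6, 19] -> [6, 11, 19, 20]

Final sorted array: [6, 11, 19, 20]

The merge sort proceeds by recursively splitting the array and merging sorted halves.
After all merges, the sorted array is [6, 11, 19, 20].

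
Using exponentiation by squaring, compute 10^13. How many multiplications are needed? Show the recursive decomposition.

Computing 10^13 by squaring (build up from 10^1; each line after the first costs one multiplication):

10^1 = 10
10^2 = (10^1)^2 = 10^2 = 100
10^3 = 10 * 10^2 = 10 * 100 = 1000
10^6 = (10^3)^2 = 1000^2 = 1000000
10^12 = (10^6)^2 = 1000000^2 = 1000000000000
10^13 = 10 * 10^12 = 10 * 1000000000000 = 10000000000000

Result: 10000000000000
Multiplications needed: 5 (5 lines after 10^1)

10^13 = 10000000000000. Using exponentiation by squaring, this requires 5 multiplications. The key idea: if the exponent is even, square the half-power; if odd, multiply by the base once.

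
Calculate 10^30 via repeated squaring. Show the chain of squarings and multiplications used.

Computing 10^30 by squaring (build up from 10^1; each line after the first costs one multiplication):

10^1 = 10
10^2 = (10^1)^2 = 10^2 = 100
10^3 = 10 * 10^2 = 10 * 100 = 1000
10^6 = (10^3)^2 = 1000^2 = 1000000
10^7 = 10 * 10^6 = 10 * 1000000 = 10000000
10^14 = (10^7)^2 = 10000000^2 = 100000000000000
10^15 = 10 * 10^14 = 10 * 100000000000000 = 1000000000000000
10^30 = (10^15)^2 = 1000000000000000^2 = 1000000000000000000000000000000

Result: 1000000000000000000000000000000
Multiplications needed: 7 (7 lines after 10^1)

10^30 = 1000000000000000000000000000000. Using exponentiation by squaring, this requires 7 multiplications. The key idea: if the exponent is even, square the half-power; if odd, multiply by the base once.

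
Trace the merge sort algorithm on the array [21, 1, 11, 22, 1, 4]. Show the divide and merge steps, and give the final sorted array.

Merge sort trace:

Split: [21, 1, 11, 22, 1, 4] -> [21, 1, 11] and [22, 1, 4]
  Split: [21, 1, 11] -> [21] and [1, 11]
    Split: [1, 11] -> [1] and [11]
    Merge: [1] + [11] -> [1, 11]
  Merge: [21] + [1, 11] -> [1, 11, 21]
  Split: [22, 1, 4] -> [22] and [1, 4]
    Split: [1, 4] -> [1] and [4]
    Merge: [1] + [4] -> [1, 4]
  Merge: [22] + [1, 4] -> [1, 4, 22]
Merge: [1, 11, 21] + [1, 4, 22] -> [1, 1, 4, 11, 21, 22]

Final sorted array: [1, 1, 4, 11, 21, 22]

The merge sort proceeds by recursively splitting the array and merging sorted halves.
After all merges, the sorted array is [1, 1, 4, 11, 21, 22].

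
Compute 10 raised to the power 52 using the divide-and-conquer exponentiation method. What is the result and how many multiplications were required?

Computing 10^52 by squaring (build up from 10^1; each line after the first costs one multiplication):

10^1 = 10
10^2 = (10^1)^2 = 10^2 = 100
10^3 = 10 * 10^2 = 10 * 100 = 1000
10^6 = (10^3)^2 = 1000^2 = 1000000
10^12 = (10^6)^2 = 1000000^2 = 1000000000000
10^13 = 10 * 10^12 = 10 * 1000000000000 = 10000000000000
10^26 = (10^13)^2 = 10000000000000^2 = 100000000000000000000000000
10^52 = (10^26)^2 = 100000000000000000000000000^2 = 10000000000000000000000000000000000000000000000000000

Result: 10000000000000000000000000000000000000000000000000000
Multiplications needed: 7 (7 lines after 10^1)

10^52 = 10000000000000000000000000000000000000000000000000000. Using exponentiation by squaring, this requires 7 multiplications. The key idea: if the exponent is even, square the half-power; if odd, multiply by the base once.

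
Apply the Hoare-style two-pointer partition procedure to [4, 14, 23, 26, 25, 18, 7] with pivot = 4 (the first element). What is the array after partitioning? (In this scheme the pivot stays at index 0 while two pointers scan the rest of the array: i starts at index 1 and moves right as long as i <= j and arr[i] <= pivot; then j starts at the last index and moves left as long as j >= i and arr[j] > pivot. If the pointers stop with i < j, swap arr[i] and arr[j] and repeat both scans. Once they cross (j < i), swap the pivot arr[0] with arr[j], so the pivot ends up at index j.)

Hoare-style two-pointer partition with pivot = 4:

Initial array: [4, 14, 23, 26, 25, 18, 7]

Pointers start at i = 1, j = 6.
i ends at 1, j ends at 0: the pointers have crossed (j < i), so scanning stops.

j = 0, so swapping arr[0] with arr[j] leaves the pivot at position 0: [4, 14, 23, 26, 25, 18, 7]
Pivot position: 0

After partitioning with pivot 4, the array becomes [4, 14, 23, 26, 25, 18, 7]. The pivot is placed at index 0. All elements to the left of the pivot are <= 4, and all elements to the right are > 4.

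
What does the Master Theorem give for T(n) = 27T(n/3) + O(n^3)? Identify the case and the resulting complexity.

Master Theorem for T(n) = 27T(n/3) + O(n^3):

a = 27, b = 3, c = 3
log_b(a) = log_3(27) = 3.0000

Case 2: c = 3 = log_3(27) = 3.0000
T(n) = O(n^3 log n) = O(n^3 log n)

For T(n) = 27T(n/3) + O(n^3): log_3(27) = 3.0000. This is Case 2 of the Master Theorem (c = log_b(a), equal work at all levels), giving O(n^3 log n).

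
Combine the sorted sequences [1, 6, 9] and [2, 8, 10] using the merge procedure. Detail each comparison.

Merging process:

Compare 1 vs 2: take 1 from left. Merged: [1]
Compare 6 vs 2: take 2 from right. Merged: [1, 2]
Compare 6 vs 8: take 6 from left. Merged: [1, 2, 6]
Compare 9 vs 8: take 8 from right. Merged: [1, 2, 6, 8]
Compare 9 vs 10: take 9 from left. Merged: [1, 2, 6, 8, 9]
Append remaining from right: [10]. Merged: [1, 2, 6, 8, 9, 10]

Final merged array: [1, 2, 6, 8, 9, 10]
Total comparisons: 5

The merged array is [1, 2, 6, 8, 9, 10], requiring 5 comparisons. The merge step runs in O(n) time where n is the total number of elements.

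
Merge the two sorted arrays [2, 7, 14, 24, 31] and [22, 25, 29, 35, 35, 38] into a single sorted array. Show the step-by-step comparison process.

Merging process:

Compare 2 vs 22: take 2 from left. Merged: [2]
Compare 7 vs 22: take 7 from left. Merged: [2, 7]
Compare 14 vs 22: take 14 from left. Merged: [2, 7, 14]
Compare 24 vs 22: take 22 from right. Merged: [2, 7, 14, 22]
Compare 24 vs 25: take 24 from left. Merged: [2, 7, 14, 22, 24]
Compare 31 vs 25: take 25 from right. Merged: [2, 7, 14, 22, 24, 25]
Compare 31 vs 29: take 29 from right. Merged: [2, 7, 14, 22, 24, 25, 29]
Compare 31 vs 35: take 31 from left. Merged: [2, 7, 14, 22, 24, 25, 29, 31]
Append remaining from right: [35, 35, 38]. Merged: [2, 7, 14, 22, 24, 25, 29, 31, 35, 35, 38]

Final merged array: [2, 7, 14, 22, 24, 25, 29, 31, 35, 35, 38]
Total comparisons: 8

The merged array is [2, 7, 14, 22, 24, 25, 29, 31, 35, 35, 38], requiring 8 comparisons. The merge step runs in O(n) time where n is the total number of elements.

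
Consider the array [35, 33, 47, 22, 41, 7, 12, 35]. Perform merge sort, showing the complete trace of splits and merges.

Merge sort trace:

Split: [35, 33, 47, 22, 41, 7, 12, 35] -> [35, 33, 47, 22] and [41, 7, 12, 35]
  Split: [35, 33, 47, 22] -> [35, 33] and [47, 22]
    Split: [35, 33] -> [35] and [33]
    Merge: [35] + [33] -> [33, 35]
    Split: [47, 22] -> [47] and [22]
    Merge: [47] + [22] -> [22, 47]
  Merge: [33, 35] + [22, 47] -> [22, 33, 35, 47]
  Split: [41, 7, 12, 35] -> [41, 7] and [12, 35]
    Split: [41, 7] -> [41] and [7]
    Merge: [41] + [7] -> [7, 41]
    Split: [12, 35] -> [12] and [35]
    Merge: [12] + [35] -> [12, 35]
  Merge: [7, 41] + [12, 35] -> [7, 12, 35, 41]
Merge: [22, 33, 35, 47] + [7, 12, 35, 41] -> [7, 12, 22, 33, 35, 35, 41, 47]

Final sorted array: [7, 12, 22, 33, 35, 35, 41, 47]

The merge sort proceeds by recursively splitting the array and merging sorted halves.
After all merges, the sorted array is [7, 12, 22, 33, 35, 35, 41, 47].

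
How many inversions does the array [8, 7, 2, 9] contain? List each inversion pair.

Finding inversions in [8, 7, 2, 9]:

(0, 1): arr[0]=8 > arr[1]=7
(0, 2): arr[0]=8 > arr[2]=2
(1, 2): arr[1]=7 > arr[2]=2

Total inversions: 3

The array has 3 inversion(s): (0,1), (0,2), (1,2). Each pair (i,j) satisfies i < j and arr[i] > arr[j].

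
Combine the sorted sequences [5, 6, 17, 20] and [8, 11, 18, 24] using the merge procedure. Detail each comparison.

Merging process:

Compare 5 vs 8: take 5 from left. Merged: [5]
Compare 6 vs 8: take 6 from left. Merged: [5, 6]
Compare 17 vs 8: take 8 from right. Merged: [5, 6, 8]
Compare 17 vs 11: take 11 from right. Merged: [5, 6, 8, 11]
Compare 17 vs 18: take 17 from left. Merged: [5, 6, 8, 11, 17]
Compare 20 vs 18: take 18 from right. Merged: [5, 6, 8, 11, 17, 18]
Compare 20 vs 24: take 20 from left. Merged: [5, 6, 8, 11, 17, 18, 20]
Append remaining from right: [24]. Merged: [5, 6, 8, 11, 17, 18, 20, 24]

Final merged array: [5, 6, 8, 11, 17, 18, 20, 24]
Total comparisons: 7

The merged array is [5, 6, 8, 11, 17, 18, 20, 24], requiring 7 comparisons. The merge step runs in O(n) time where n is the total number of elements.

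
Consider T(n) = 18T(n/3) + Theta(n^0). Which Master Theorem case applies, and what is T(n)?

Master Theorem for T(n) = 18T(n/3) + O(n^0):

a = 18, b = 3, c = 0
log_b(a) = log_3(18) = 2.6309

Case 1: c = 0 < log_3(18) = 2.6309
T(n) = O(n^(log_3 18))

For T(n) = 18T(n/3) + O(n^0): log_3(18) = 2.6309. This is Case 1 of the Master Theorem (c < log_b(a), work dominated by leaves), giving O(n^(log_3 18)).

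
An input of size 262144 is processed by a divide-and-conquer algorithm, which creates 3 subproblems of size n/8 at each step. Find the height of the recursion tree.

For divide and conquer with division factor 8:

Problem sizes at each level:
Level 0: 262144
Level 1: 32768
Level 2: 4096
Level 3: 512
Level 4: 64
Level 5: 8
Level 6: 1

The root is level 0 and the size-1 base case is level 6 (the tree spans levels 0 through 6, i.e. 7 levels counting the root), so the depth is the number of divisions: log_8(262144) = 6

The recursion tree depth is log_8(262144) = 6. At each level, the problem size is divided by 8, so it takes 6 divisions to reduce to a base case of size 1. The algorithm makes 3 recursive calls at each level.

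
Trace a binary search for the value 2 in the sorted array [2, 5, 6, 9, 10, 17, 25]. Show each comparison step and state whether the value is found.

Binary search for 2 in [2, 5, 6, 9, 10, 17, 25]:

lo=0, hi=6, mid=3, arr[mid]=9 -> 9 > 2, search left half
lo=0, hi=2, mid=1, arr[mid]=5 -> 5 > 2, search left half
lo=0, hi=0, mid=0, arr[mid]=2 -> Found target at index 0!

Binary search finds 2 at index 0 after 3 comparisons. The search repeatedly halves the search space by comparing with the middle element.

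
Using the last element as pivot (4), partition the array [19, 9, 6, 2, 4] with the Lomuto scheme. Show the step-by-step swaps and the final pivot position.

Lomuto partition with pivot = 4:

Initial array: [19, 9, 6, 2, 4]

arr[0]=19 > 4: no swap
arr[1]=9 > 4: no swap
arr[2]=6 > 4: no swap
arr[3]=2 <= 4: swap with position 0, array becomes [2, 9, 6, 19, 4]

Place pivot at position 1: [2, 4, 6, 19, 9]
Pivot position: 1

After partitioning with pivot 4, the array becomes [2, 4, 6, 19, 9]. The pivot is placed at index 1. All elements to the left of the pivot are <= 4, and all elements to the right are > 4.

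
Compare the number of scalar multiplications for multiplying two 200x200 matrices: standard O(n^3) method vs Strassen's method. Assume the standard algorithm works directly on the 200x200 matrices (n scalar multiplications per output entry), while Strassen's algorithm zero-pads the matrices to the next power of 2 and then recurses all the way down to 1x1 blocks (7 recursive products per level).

Matrix multiplication for 200x200 matrices:

Strassen's algorithm requires power-of-2 dimensions. Pad 200x200 to 256x256 (next power of 2).

Standard algorithm: 200^3 = 8000000 multiplications
Strassen's algorithm: 7^(log2(256)) = 7^8 = 5764801 multiplications
Savings: 8000000 - 5764801 = 2235199 multiplications

Standard: 8000000 multiplications (200^3). Strassen: 5764801 multiplications (7^8, after padding to 256x256). Strassen reduces 8 recursive multiplications to 7 at each level.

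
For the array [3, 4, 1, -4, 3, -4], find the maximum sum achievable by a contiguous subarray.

Using Kadane's algorithm on [3, 4, 1, -4, 3, -4]:

Scanning through the array:
Position 1 (value 4): max_ending_here = 7, max_so_far = 7
Position 2 (value 1): max_ending_here = 8, max_so_far = 8
Position 3 (value -4): max_ending_here = 4, max_so_far = 8
Position 4 (value 3): max_ending_here = 7, max_so_far = 8
Position 5 (value -4): max_ending_here = 3, max_so_far = 8

Maximum subarray: [3, 4, 1]
Maximum sum: 8

The maximum subarray is [3, 4, 1] with sum 8. This subarray runs from index 0 to index 2.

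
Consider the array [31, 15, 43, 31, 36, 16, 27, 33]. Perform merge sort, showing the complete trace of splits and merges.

Merge sort trace:

Split: [31, 15, 43, 31, 36, 16, 27, 33] -> [31, 15, 43, 31] and [36, 16, 27, 33]
  Split: [31, 15, 43, 31] -> [31, 15] and [43, 31]
    Split: [31, 15] -> [31] and [15]
    Merge: [31] + [15] -> [15, 31]
    Split: [43, 31] -> [43] and [31]
    Merge: [43] + [31] -> [31, 43]
  Merge: [15, 31] + [31, 43] -> [15, 31, 31, 43]
  Split: [36, 16, 27, 33] -> [36, 16] and [27, 33]
    Split: [36, 16] -> [36] and [16]
    Merge: [36] + [16] -> [16, 36]
    Split: [27, 33] -> [27] and [33]
    Merge: [27] + [33] -> [27, 33]
  Merge: [16, 36] + [27, 33] -> [16, 27, 33, 36]
Merge: [15, 31, 31, 43] + [16, 27, 33, 36] -> [15, 16, 27, 31, 31, 33, 36, 43]

Final sorted array: [15, 16, 27, 31, 31, 33, 36, 43]

The merge sort proceeds by recursively splitting the array and merging sorted halves.
After all merges, the sorted array is [15, 16, 27, 31, 31, 33, 36, 43].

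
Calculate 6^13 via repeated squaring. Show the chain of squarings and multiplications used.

Computing 6^13 by squaring (build up from 6^1; each line after the first costs one multiplication):

6^1 = 6
6^2 = (6^1)^2 = 6^2 = 36
6^3 = 6 * 6^2 = 6 * 36 = 216
6^6 = (6^3)^2 = 216^2 = 46656
6^12 = (6^6)^2 = 46656^2 = 2176782336
6^13 = 6 * 6^12 = 6 * 2176782336 = 13060694016

Result: 13060694016
Multiplications needed: 5 (5 lines after 6^1)

6^13 = 13060694016. Using exponentiation by squaring, this requires 5 multiplications. The key idea: if the exponent is even, square the half-power; if odd, multiply by the base once.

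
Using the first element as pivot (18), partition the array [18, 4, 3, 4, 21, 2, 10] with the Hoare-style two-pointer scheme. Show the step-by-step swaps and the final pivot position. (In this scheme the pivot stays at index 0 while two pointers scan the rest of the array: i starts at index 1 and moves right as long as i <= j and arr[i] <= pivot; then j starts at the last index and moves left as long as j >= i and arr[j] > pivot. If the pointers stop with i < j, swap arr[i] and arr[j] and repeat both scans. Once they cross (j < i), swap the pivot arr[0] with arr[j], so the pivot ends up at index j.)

Hoare-style two-pointer partition with pivot = 18:

Initial array: [18, 4, 3, 4, 21, 2, 10]

Pointers start at i = 1, j = 6.
i stops at index 4 (arr[4]=21 > 18), j stops at index 6 (arr[6]=10 <= 18): swap arr[4] and arr[6], array becomes [18, 4, 3, 4, 10, 2, 21]
i ends at 6, j ends at 5: the pointers have crossed (j < i), so scanning stops.

Swap pivot arr[0] with arr[5] to place pivot at position 5: [2, 4, 3, 4, 10, 18, 21]
Pivot position: 5

After partitioning with pivot 18, the array becomes [2, 4, 3, 4, 10, 18, 21]. The pivot is placed at index 5. All elements to the left of the pivot are <= 18, and all elements to the right are > 18.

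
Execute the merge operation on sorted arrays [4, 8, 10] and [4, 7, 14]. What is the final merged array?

Merging process:

Compare 4 vs 4: take 4 from left. Merged: [4]
Compare 8 vs 4: take 4 from right. Merged: [4, 4]
Compare 8 vs 7: take 7 from right. Merged: [4, 4, 7]
Compare 8 vs 14: take 8 from left. Merged: [4, 4, 7, 8]
Compare 10 vs 14: take 10 from left. Merged: [4, 4, 7, 8, 10]
Append remaining from right: [14]. Merged: [4, 4, 7, 8, 10, 14]

Final merged array: [4, 4, 7, 8, 10, 14]
Total comparisons: 5

The merged array is [4, 4, 7, 8, 10, 14], requiring 5 comparisons. The merge step runs in O(n) time where n is the total number of elements.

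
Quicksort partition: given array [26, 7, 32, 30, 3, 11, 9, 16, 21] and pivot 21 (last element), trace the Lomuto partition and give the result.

Lomuto partition with pivot = 21:

Initial array: [26, 7, 32, 30, 3, 11, 9, 16, 21]

arr[0]=26 > 21: no swap
arr[1]=7 <= 21: swap with position 0, array becomes [7, 26, 32, 30, 3, 11, 9, 16, 21]
arr[2]=32 > 21: no swap
arr[3]=30 > 21: no swap
arr[4]=3 <= 21: swap with position 1, array becomes [7, 3, 32, 30, 26, 11, 9, 16, 21]
arr[5]=11 <= 21: swap with position 2, array becomes [7, 3, 11, 30, 26, 32, 9, 16, 21]
arr[6]=9 <= 21: swap with position 3, array becomes [7, 3, 11, 9, 26, 32, 30, 16, 21]
arr[7]=16 <= 21: swap with position 4, array becomes [7, 3, 11, 9, 16, 32, 30, 26, 21]

Place pivot at position 5: [7, 3, 11, 9, 16, 21, 30, 26, 32]
Pivot position: 5

After partitioning with pivot 21, the array becomes [7, 3, 11, 9, 16, 21, 30, 26, 32]. The pivot is placed at index 5. All elements to the left of the pivot are <= 21, and all elements to the right are > 21.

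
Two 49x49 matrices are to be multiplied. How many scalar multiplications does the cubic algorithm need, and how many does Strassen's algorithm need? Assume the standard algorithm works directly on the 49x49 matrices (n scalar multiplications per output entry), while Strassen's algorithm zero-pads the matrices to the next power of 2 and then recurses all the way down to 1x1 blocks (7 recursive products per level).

Matrix multiplication for 49x49 matrices:

Strassen's algorithm requires power-of-2 dimensions. Pad 49x49 to 64x64 (next power of 2).

Standard algorithm: 49^3 = 117649 multiplications
Strassen's algorithm: 7^(log2(64)) = 7^6 = 117649 multiplications
Savings: 117649 - 117649 = 0 multiplications

Standard: 117649 multiplications (49^3). Strassen: 117649 multiplications (7^6, after padding to 64x64). Strassen reduces 8 recursive multiplications to 7 at each level.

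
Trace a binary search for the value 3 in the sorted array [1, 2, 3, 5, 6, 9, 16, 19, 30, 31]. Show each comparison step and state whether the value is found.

Binary search for 3 in [1, 2, 3, 5, 6, 9, 16, 19, 30, 31]:

lo=0, hi=9, mid=4, arr[mid]=6 -> 6 > 3, search left half
lo=0, hi=3, mid=1, arr[mid]=2 -> 2 < 3, search right half
lo=2, hi=3, mid=2, arr[mid]=3 -> Found target at index 2!

Binary search finds 3 at index 2 after 3 comparisons. The search repeatedly halves the search space by comparing with the middle element.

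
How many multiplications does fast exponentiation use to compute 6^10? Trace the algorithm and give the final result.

Computing 6^10 by squaring (build up from 6^1; each line after the first costs one multiplication):

6^1 = 6
6^2 = (6^1)^2 = 6^2 = 36
6^4 = (6^2)^2 = 36^2 = 1296
6^5 = 6 * 6^4 = 6 * 1296 = 7776
6^10 = (6^5)^2 = 7776^2 = 60466176

Result: 60466176
Multiplications needed: 4 (4 lines after 6^1)

6^10 = 60466176. Using exponentiation by squaring, this requires 4 multiplications. The key idea: if the exponent is even, square the half-power; if odd, multiply by the base once.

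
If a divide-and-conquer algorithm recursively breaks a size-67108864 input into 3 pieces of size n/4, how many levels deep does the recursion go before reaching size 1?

For divide and conquer with division factor 4:

Problem sizes at each level:
Level 0: 67108864
Level 1: 16777216
Level 2: 4194304
Level 3: 1048576
Level 4: 262144
Level 5: 65536
Level 6: 16384
Level 7: 4096
Level 8: 1024
Level 9: 256
Level 10: 64
Level 11: 16
Level 12: 4
Level 13: 1

The root is level 0 and the size-1 base case is level 13 (the tree spans levels 0 through 13, i.e. 14 levels counting the root), so the depth is the number of divisions: log_4(67108864) = 13

The recursion tree depth is log_4(67108864) = 13. At each level, the problem size is divided by 4, so it takes 13 divisions to reduce to a base case of size 1. The algorithm makes 3 recursive calls at each level.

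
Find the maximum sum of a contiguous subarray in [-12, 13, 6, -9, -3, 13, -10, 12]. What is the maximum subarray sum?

Using Kadane's algorithm on [-12, 13, 6, -9, -3, 13, -10, 12]:

Scanning through the array:
Position 1 (value 13): max_ending_here = 13, max_so_far = 13
Position 2 (value 6): max_ending_here = 19, max_so_far = 19
Position 3 (value -9): max_ending_here = 10, max_so_far = 19
Position 4 (value -3): max_ending_here = 7, max_so_far = 19
Position 5 (value 13): max_ending_here = 20, max_so_far = 20
Position 6 (value -10): max_ending_here = 10, max_so_far = 20
Position 7 (value 12): max_ending_here = 22, max_so_far = 22

Maximum subarray: [13, 6, -9, -3, 13, -10, 12]
Maximum sum: 22

The maximum subarray is [13, 6, -9, -3, 13, -10, 12] with sum 22. This subarray runs from index 1 to index 7.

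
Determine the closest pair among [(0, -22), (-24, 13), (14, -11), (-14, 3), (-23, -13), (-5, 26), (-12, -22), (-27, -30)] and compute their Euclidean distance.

Computing all pairwise distances among 8 points:

d((0, -22), (-24, 13)) = 42.4382
d((0, -22), (14, -11)) = 17.8045
d((0, -22), (-14, 3)) = 28.6531
d((0, -22), (-23, -13)) = 24.6982
d((0, -22), (-5, 26)) = 48.2597
d((0, -22), (-12, -22)) = 12.0 <-- minimum
d((0, -22), (-27, -30)) = 28.1603
d((-24, 13), (14, -11)) = 44.9444
d((-24, 13), (-14, 3)) = 14.1421
d((-24, 13), (-23, -13)) = 26.0192
d((-24, 13), (-5, 26)) = 23.0217
d((-24, 13), (-12, -22)) = 37.0
d((-24, 13), (-27, -30)) = 43.1045
d((14, -11), (-14, 3)) = 31.305
d((14, -11), (-23, -13)) = 37.054
d((14, -11), (-5, 26)) = 41.5933
d((14, -11), (-12, -22)) = 28.2312
d((14, -11), (-27, -30)) = 45.1885
d((-14, 3), (-23, -13)) = 18.3576
d((-14, 3), (-5, 26)) = 24.6982
d((-14, 3), (-12, -22)) = 25.0799
d((-14, 3), (-27, -30)) = 35.4683
d((-23, -13), (-5, 26)) = 42.9535
d((-23, -13), (-12, -22)) = 14.2127
d((-23, -13), (-27, -30)) = 17.4642
d((-5, 26), (-12, -22)) = 48.5077
d((-5, 26), (-27, -30)) = 60.1664
d((-12, -22), (-27, -30)) = 17.0

Closest pair: (0, -22) and (-12, -22) with distance 12.0

The closest pair is (0, -22) and (-12, -22) with Euclidean distance 12.0. For 8 points, brute-force pairwise comparison is shown above. For large n, the divide-and-conquer algorithm (sort by x, recurse on halves, check the dividing strip) achieves O(n log n).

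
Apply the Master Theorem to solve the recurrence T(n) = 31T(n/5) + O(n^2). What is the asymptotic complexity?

Master Theorem for T(n) = 31T(n/5) + O(n^2):

a = 31, b = 5, c = 2
log_b(a) = log_5(31) = 2.1337

Case 1: c = 2 < log_5(31) = 2.1337
T(n) = O(n^(log_5 31))

For T(n) = 31T(n/5) + O(n^2): log_5(31) = 2.1337. This is Case 1 of the Master Theorem (c < log_b(a), work dominated by leaves), giving O(n^(log_5 31)).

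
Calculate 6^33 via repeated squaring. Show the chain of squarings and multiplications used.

Computing 6^33 by squaring (build up from 6^1; each line after the first costs one multiplication):

6^1 = 6
6^2 = (6^1)^2 = 6^2 = 36
6^4 = (6^2)^2 = 36^2 = 1296
6^8 = (6^4)^2 = 1296^2 = 1679616
6^16 = (6^8)^2 = 1679616^2 = 2821109907456
6^32 = (6^16)^2 = 2821109907456^2 = 7958661109946400884391936
6^33 = 6 * 6^32 = 6 * 7958661109946400884391936 = 47751966659678405306351616

Result: 47751966659678405306351616
Multiplications needed: 6 (6 lines after 6^1)

6^33 = 47751966659678405306351616. Using exponentiation by squaring, this requires 6 multiplications. The key idea: if the exponent is even, square the half-power; if odd, multiply by the base once.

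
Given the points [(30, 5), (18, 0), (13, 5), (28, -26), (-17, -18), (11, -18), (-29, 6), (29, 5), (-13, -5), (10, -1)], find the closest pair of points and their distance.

Computing all pairwise distances among 10 points:

d((30, 5), (18, 0)) = 13.0
d((30, 5), (13, 5)) = 17.0
d((30, 5), (28, -26)) = 31.0644
d((30, 5), (-17, -18)) = 52.3259
d((30, 5), (11, -18)) = 29.8329
d((30, 5), (-29, 6)) = 59.0085
d((30, 5), (29, 5)) = 1.0 <-- minimum
d((30, 5), (-13, -5)) = 44.1475
d((30, 5), (10, -1)) = 20.8806
d((18, 0), (13, 5)) = 7.0711
d((18, 0), (28, -26)) = 27.8568
d((18, 0), (-17, -18)) = 39.3573
d((18, 0), (11, -18)) = 19.3132
d((18, 0), (-29, 6)) = 47.3814
d((18, 0), (29, 5)) = 12.083
d((18, 0), (-13, -5)) = 31.4006
d((18, 0), (10, -1)) = 8.0623
d((13, 5), (28, -26)) = 34.4384
d((13, 5), (-17, -18)) = 37.8021
d((13, 5), (11, -18)) = 23.0868
d((13, 5), (-29, 6)) = 42.0119
d((13, 5), (29, 5)) = 16.0
d((13, 5), (-13, -5)) = 27.8568
d((13, 5), (10, -1)) = 6.7082
d((28, -26), (-17, -18)) = 45.7056
d((28, -26), (11, -18)) = 18.7883
d((28, -26), (-29, 6)) = 65.3682
d((28, -26), (29, 5)) = 31.0161
d((28, -26), (-13, -5)) = 46.0652
d((28, -26), (10, -1)) = 30.8058
d((-17, -18), (11, -18)) = 28.0
d((-17, -18), (-29, 6)) = 26.8328
d((-17, -18), (29, 5)) = 51.4296
d((-17, -18), (-13, -5)) = 13.6015
d((-17, -18), (10, -1)) = 31.9061
d((11, -18), (-29, 6)) = 46.6476
d((11, -18), (29, 5)) = 29.2062
d((11, -18), (-13, -5)) = 27.2947
d((11, -18), (10, -1)) = 17.0294
d((-29, 6), (29, 5)) = 58.0086
d((-29, 6), (-13, -5)) = 19.4165
d((-29, 6), (10, -1)) = 39.6232
d((29, 5), (-13, -5)) = 43.1741
d((29, 5), (10, -1)) = 19.9249
d((-13, -5), (10, -1)) = 23.3452

Closest pair: (30, 5) and (29, 5) with distance 1.0

The closest pair is (30, 5) and (29, 5) with Euclidean distance 1.0. For 10 points, brute-force pairwise comparison is shown above. For large n, the divide-and-conquer algorithm (sort by x, recurse on halves, check the dividing strip) achieves O(n log n).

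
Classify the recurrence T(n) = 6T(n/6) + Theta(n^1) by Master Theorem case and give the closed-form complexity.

Master Theorem for T(n) = 6T(n/6) + O(n^1):

a = 6, b = 6, c = 1
log_b(a) = log_6(6) = 1.0000

Case 2: c = 1 = log_6(6) = 1.0000
T(n) = O(n^1 log n) = O(n log n)

For T(n) = 6T(n/6) + O(n^1): log_6(6) = 1.0000. This is Case 2 of the Master Theorem (c = log_b(a), equal work at all levels), giving O(n log n).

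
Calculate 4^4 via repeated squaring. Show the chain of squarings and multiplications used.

Computing 4^4 by squaring (build up from 4^1; each line after the first costs one multiplication):

4^1 = 4
4^2 = (4^1)^2 = 4^2 = 16
4^4 = (4^2)^2 = 16^2 = 256

Result: 256
Multiplications needed: 2 (2 lines after 4^1)

4^4 = 256. Using exponentiation by squaring, this requires 2 multiplications. The key idea: if the exponent is even, square the half-power; if odd, multiply by the base once.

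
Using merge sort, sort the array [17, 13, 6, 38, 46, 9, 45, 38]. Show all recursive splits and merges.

Merge sort trace:

Split: [17, 13, 6, 38, 46, 9, 45, 38] -> [17, 13, 6, 38] and [46, 9, 45, 38]
  Split: [17, 13, 6, 38] -> [17, 13] and [6, 38]
    Split: [17, 13] -> [17] and [13]
    Merge: [17] + [13] -> [13, 17]
    Split: [6, 38] -> [6] and [38]
    Merge: [6] + [38] -> [6, 38]
  Merge: [13, 17] + [6, 38] -> [6, 13, 17, 38]
  Split: [46, 9, 45, 38] -> [46, 9] and [45, 38]
    Split: [46, 9] -> [46] and [9]
    Merge: [46] + [9] -> [9, 46]
    Split: [45, 38] -> [45] and [38]
    Merge: [45] + [38] -> [38, 45]
  Merge: [9, 46] + [38, 45] -> [9, 38, 45, 46]
Merge: [6, 13, 17, 38] + [9, 38, 45, 46] -> [6, 9, 13, 17, 38, 38, 45, 46]

Final sorted array: [6, 9, 13, 17, 38, 38, 45, 46]

The merge sort proceeds by recursively splitting the array and merging sorted halves.
After all merges, the sorted array is [6, 9, 13, 17, 38, 38, 45, 46].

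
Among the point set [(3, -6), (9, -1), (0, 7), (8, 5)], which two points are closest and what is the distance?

Computing all pairwise distances among 4 points:

d((3, -6), (9, -1)) = 7.8102
d((3, -6), (0, 7)) = 13.3417
d((3, -6), (8, 5)) = 12.083
d((9, -1), (0, 7)) = 12.0416
d((9, -1), (8, 5)) = 6.0828 <-- minimum
d((0, 7), (8, 5)) = 8.2462

Closest pair: (9, -1) and (8, 5) with distance 6.0828

The closest pair is (9, -1) and (8, 5) with Euclidean distance 6.0828. For 4 points, brute-force pairwise comparison is shown above. For large n, the divide-and-conquer algorithm (sort by x, recurse on halves, check the dividing strip) achieves O(n log n).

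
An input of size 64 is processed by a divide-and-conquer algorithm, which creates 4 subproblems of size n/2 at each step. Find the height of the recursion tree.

For divide and conquer with division factor 2:

Problem sizes at each level:
Level 0: 64
Level 1: 32
Level 2: 16
Level 3: 8
Level 4: 4
Level 5: 2
Level 6: 1

The root is level 0 and the size-1 base case is level 6 (the tree spans levels 0 through 6, i.e. 7 levels counting the root), so the depth is the number of divisions: log_2(64) = 6

The recursion tree depth is log_2(64) = 6. At each level, the problem size is divided by 2, so it takes 6 divisions to reduce to a base case of size 1. The algorithm makes 4 recursive calls at each level.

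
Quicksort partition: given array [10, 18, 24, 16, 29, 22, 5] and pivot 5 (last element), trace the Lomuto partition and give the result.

Lomuto partition with pivot = 5:

Initial array: [10, 18, 24, 16, 29, 22, 5]

arr[0]=10 > 5: no swap
arr[1]=18 > 5: no swap
arr[2]=24 > 5: no swap
arr[3]=16 > 5: no swap
arr[4]=29 > 5: no swap
arr[5]=22 > 5: no swap

Place pivot at position 0: [5, 18, 24, 16, 29, 22, 10]
Pivot position: 0

After partitioning with pivot 5, the array becomes [5, 18, 24, 16, 29, 22, 10]. The pivot is placed at index 0. All elements to the left of the pivot are <= 5, and all elements to the right are > 5.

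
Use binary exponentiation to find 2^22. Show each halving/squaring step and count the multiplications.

Computing 2^22 by squaring (build up from 2^1; each line after the first costs one multiplication):

2^1 = 2
2^2 = (2^1)^2 = 2^2 = 4
2^4 = (2^2)^2 = 4^2 = 16
2^5 = 2 * 2^4 = 2 * 16 = 32
2^10 = (2^5)^2 = 32^2 = 1024
2^11 = 2 * 2^10 = 2 * 1024 = 2048
2^22 = (2^11)^2 = 2048^2 = 4194304

Result: 4194304
Multiplications needed: 6 (6 lines after 2^1)

2^22 = 4194304. Using exponentiation by squaring, this requires 6 multiplications. The key idea: if the exponent is even, square the half-power; if odd, multiply by the base once.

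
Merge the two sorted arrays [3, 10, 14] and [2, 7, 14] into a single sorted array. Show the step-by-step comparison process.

Merging process:

Compare 3 vs 2: take 2 from right. Merged: [2]
Compare 3 vs 7: take 3 from left. Merged: [2, 3]
Compare 10 vs 7: take 7 from right. Merged: [2, 3, 7]
Compare 10 vs 14: take 10 from left. Merged: [2, 3, 7, 10]
Compare 14 vs 14: take 14 from left. Merged: [2, 3, 7, 10, 14]
Append remaining from right: [14]. Merged: [2, 3, 7, 10, 14, 14]

Final merged array: [2, 3, 7, 10, 14, 14]
Total comparisons: 5

The merged array is [2, 3, 7, 10, 14, 14], requiring 5 comparisons. The merge step runs in O(n) time where n is the total number of elements.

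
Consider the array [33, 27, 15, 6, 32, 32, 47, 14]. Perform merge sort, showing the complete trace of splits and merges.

Merge sort trace:

Split: [33, 27, 15, 6, 32, 32, 47, 14] -> [33, 27, 15, 6] and [32, 32, 47, 14]
  Split: [33, 27, 15, 6] -> [33, 27] and [15, 6]
    Split: [33, 27] -> [33] and [27]
    Merge: [33] + [27] -> [27, 33]
    Split: [15, 6] -> [15] and [6]
    Merge: [15] + [6] -> [6, 15]
  Merge: [27, 33] + [6, 15] -> [6, 15, 27, 33]
  Split: [32, 32, 47, 14] -> [32, 32] and [47, 14]
    Split: [32, 32] -> [32] and [32]
    Merge: [32] + [32] -> [32, 32]
    Split: [47, 14] -> [47] and [14]
    Merge: [47] + [14] -> [14, 47]
  Merge: [32, 32] + [14, 47] -> [14, 32, 32, 47]
Merge: [6, 15, 27, 33] + [14, 32, 32, 47] -> [6, 14, 15, 27, 32, 32, 33, 47]

Final sorted array: [6, 14, 15, 27, 32, 32, 33, 47]

The merge sort proceeds by recursively splitting the array and merging sorted halves.
After all merges, the sorted array is [6, 14, 15, 27, 32, 32, 33, 47].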